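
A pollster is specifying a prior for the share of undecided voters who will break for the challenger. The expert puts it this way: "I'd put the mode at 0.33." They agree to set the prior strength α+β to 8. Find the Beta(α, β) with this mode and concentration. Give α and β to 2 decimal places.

For α,β > 1 the Beta mode is (α−1)/(α+β−2). With α+β = 8, the mode is (α−1)/6.
Set (α−1)/6 = 0.33 → α = 1 + 0.33·6 = 2.98.
β = 8 − α = 5.02.

α = 2.98, β = 5.02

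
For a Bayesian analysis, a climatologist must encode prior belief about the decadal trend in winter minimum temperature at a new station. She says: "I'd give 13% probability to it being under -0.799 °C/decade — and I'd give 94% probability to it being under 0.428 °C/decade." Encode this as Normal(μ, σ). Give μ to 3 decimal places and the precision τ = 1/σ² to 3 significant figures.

The p-quantile of Normal(μ,σ) is μ + z_p·σ, with z_{0.13} = -1.126 and z_{0.94} = 1.555.
Eliminate σ: μ = (z₂·x₁ − z₁·x₂)/(z₂ − z₁) = (1.555·-0.799 − (-1.126)·0.428)/2.681 = -0.284.
Then σ = (x₂ − x₁)/(z₂ − z₁) = (0.428 − -0.799)/2.681 = 0.458.
Precision τ = 1/σ² = 1/0.4576² = 4.77.

μ = -0.284, τ = 4.77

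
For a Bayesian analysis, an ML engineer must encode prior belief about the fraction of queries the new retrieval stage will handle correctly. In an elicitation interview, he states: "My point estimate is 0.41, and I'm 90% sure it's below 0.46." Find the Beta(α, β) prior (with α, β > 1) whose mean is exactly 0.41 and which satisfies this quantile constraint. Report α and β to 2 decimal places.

α ≈ 65.64, β ≈ 94.46

With mean 0.41 fixed, write α = 0.41s, β = 0.59s where s = α+β.
Need P(θ < 0.46) = 0.9 under Beta(0.41s, 0.59s). Normal approximation: (q−m)/√(m(1−m)/s) ≈ z_{0.9} = 1.28, so s ≈ 0.41·0.59·(1.28)²/(0.46−0.41)² = 158.9.
At s = 158.9: P(θ<0.46) ≈ 0.899. Adjusting to match 0.9 gives s ≈ 160.11.
So α = 0.41·160.11 ≈ 65.64, β = 0.59·160.11 ≈ 94.46.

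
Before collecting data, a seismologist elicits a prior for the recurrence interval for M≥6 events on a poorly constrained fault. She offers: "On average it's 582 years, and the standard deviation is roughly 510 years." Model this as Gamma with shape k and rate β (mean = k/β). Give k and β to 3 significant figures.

k ≈ 1.3, β ≈ 0.00224

For Gamma(k, rate β): mean = k/β, variance = k/β², so CV = 1/√k.
CV = SD/mean = 510/582 = 0.8763, hence k = 1/CV² = 1.3.
Then β = k/mean = 1.3/582 = 0.00224.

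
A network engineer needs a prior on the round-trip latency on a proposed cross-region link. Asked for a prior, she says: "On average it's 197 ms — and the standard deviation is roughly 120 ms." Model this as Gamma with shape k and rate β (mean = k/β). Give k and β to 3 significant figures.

For Gamma(k, rate β): mean = k/β, variance = k/β², so CV = 1/√k.
CV = SD/mean = 120/197 = 0.6091, hence k = 1/CV² = 2.7.
Then β = k/mean = 2.7/197 = 0.0137.

k ≈ 2.7, β ≈ 0.0137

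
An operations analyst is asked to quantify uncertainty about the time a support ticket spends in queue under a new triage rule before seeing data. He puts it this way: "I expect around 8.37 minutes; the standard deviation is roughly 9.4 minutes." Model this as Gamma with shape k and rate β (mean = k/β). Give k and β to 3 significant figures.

For Gamma(k, rate β): mean = k/β, variance = k/β², so CV = 1/√k.
CV = SD/mean = 9.4/8.37 = 1.123, hence k = 1/CV² = 0.793.
Then β = k/mean = 0.793/8.37 = 0.0947.

k ≈ 0.793, β ≈ 0.0947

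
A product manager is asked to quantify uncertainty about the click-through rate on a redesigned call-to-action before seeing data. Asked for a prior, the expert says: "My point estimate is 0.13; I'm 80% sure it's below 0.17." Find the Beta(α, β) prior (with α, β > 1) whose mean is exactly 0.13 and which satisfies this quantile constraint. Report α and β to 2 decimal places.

With mean 0.13 fixed, write α = 0.13s, β = 0.87s where s = α+β.
Need P(θ < 0.17) = 0.8 under Beta(0.13s, 0.87s). Normal approximation: (q−m)/√(m(1−m)/s) ≈ z_{0.8} = 0.842, so s ≈ 0.13·0.87·(0.842)²/(0.17−0.13)² = 50.1.
At s = 50.1: P(θ<0.17) ≈ 0.810. Adjusting to match 0.8 gives s ≈ 44.80.
So α = 0.13·44.80 ≈ 5.82, β = 0.87·44.80 ≈ 38.98.

α ≈ 5.82, β ≈ 38.98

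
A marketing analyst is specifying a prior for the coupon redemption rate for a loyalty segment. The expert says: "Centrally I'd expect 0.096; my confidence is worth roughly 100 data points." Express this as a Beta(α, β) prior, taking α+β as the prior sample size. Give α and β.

α = 9.6, β = 90.4

Under the effective-sample-size interpretation, Beta(α, β) has prior mean α/(α+β) and prior sample size α+β.
So α+β = 100 and α/(α+β) = 0.096, giving α = 0.096·100 = 9.6 and β = 100 − 9.6 = 90.4.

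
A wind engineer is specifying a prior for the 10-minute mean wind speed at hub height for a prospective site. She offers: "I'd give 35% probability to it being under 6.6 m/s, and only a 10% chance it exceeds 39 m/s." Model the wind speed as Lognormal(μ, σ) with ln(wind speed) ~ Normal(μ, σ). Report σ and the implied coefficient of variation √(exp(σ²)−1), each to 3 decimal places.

If T ~ Lognormal(μ,σ) then ln T ~ Normal(μ,σ), so the p-quantile of ln T is μ + z_p·σ.
ln(6.6) = 1.887 and ln(39) = 3.664; z_{0.35} = -0.3853, z_{0.9} = 1.282.
σ = (3.664 − 1.887)/(1.282 − (-0.3853)) = 1.066.
μ = 1.887 − (-0.3853)·1.066 = 2.298.
CV = √(exp(σ²)−1) = √(exp(1.1359)−1) = 1.454.

σ ≈ 1.066, CV ≈ 1.454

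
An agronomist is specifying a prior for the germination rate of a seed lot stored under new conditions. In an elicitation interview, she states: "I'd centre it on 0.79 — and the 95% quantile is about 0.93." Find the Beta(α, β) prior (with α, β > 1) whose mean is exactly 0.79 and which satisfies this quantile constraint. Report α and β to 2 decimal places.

α ≈ 12.52, β ≈ 3.33

With mean 0.79 fixed, write α = 0.79s, β = 0.21s where s = α+β.
Need P(θ < 0.93) = 0.95 under Beta(0.79s, 0.21s). Normal approximation: (q−m)/√(m(1−m)/s) ≈ z_{0.95} = 1.64, so s ≈ 0.79·0.21·(1.64)²/(0.93−0.79)² = 22.9.
At s = 22.9: P(θ<0.93) ≈ 0.979. Adjusting to match 0.95 gives s ≈ 15.85.
So α = 0.79·15.85 ≈ 12.52, β = 0.21·15.85 ≈ 3.33.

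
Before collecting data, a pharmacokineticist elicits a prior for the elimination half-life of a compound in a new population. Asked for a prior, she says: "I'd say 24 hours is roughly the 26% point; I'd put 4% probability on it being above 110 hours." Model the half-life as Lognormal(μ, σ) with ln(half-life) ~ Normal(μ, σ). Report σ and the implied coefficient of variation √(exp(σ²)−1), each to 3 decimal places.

If T ~ Lognormal(μ,σ) then ln T ~ Normal(μ,σ), so the p-quantile of ln T is μ + z_p·σ.
ln(24) = 3.178 and ln(110) = 4.7; z_{0.26} = -0.6433, z_{0.96} = 1.751.
σ = (4.7 − 3.178)/(1.751 − (-0.6433)) = 0.636.
μ = 3.178 − (-0.6433)·0.636 = 3.587.
CV = √(exp(σ²)−1) = √(exp(0.4044)−1) = 0.706.

σ ≈ 0.636, CV ≈ 0.706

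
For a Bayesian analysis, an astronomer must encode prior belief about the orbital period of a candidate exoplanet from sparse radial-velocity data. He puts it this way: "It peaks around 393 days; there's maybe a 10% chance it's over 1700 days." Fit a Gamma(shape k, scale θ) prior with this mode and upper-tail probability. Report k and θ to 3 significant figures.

k ≈ 1.85, θ ≈ 465

Gamma(k,θ) with k>1 has mode (k−1)θ, so θ = 393/(k−1).
Need P(X < 1700) = 0.9 with θ tied to k this way. Start at k = 2, θ = 393: P(X<1700) ≈ 0.930.
Too high — lower k to spread out. Iterating converges to k ≈ 1.85.
Then θ = 393/(1.85−1) ≈ 465.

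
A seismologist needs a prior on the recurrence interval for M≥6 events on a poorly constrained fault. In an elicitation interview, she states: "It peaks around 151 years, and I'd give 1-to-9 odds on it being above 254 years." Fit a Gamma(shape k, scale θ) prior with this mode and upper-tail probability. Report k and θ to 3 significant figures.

k ≈ 7.99, θ ≈ 21.6

Gamma(k,θ) with k>1 has mode (k−1)θ, so θ = 151/(k−1).
Need P(X < 254) = 0.9 with θ tied to k this way. Start at k = 2, θ = 151: P(X<254) ≈ 0.501.
Too low — raise k to concentrate. Iterating converges to k ≈ 7.99.
Then θ = 151/(7.99−1) ≈ 21.6.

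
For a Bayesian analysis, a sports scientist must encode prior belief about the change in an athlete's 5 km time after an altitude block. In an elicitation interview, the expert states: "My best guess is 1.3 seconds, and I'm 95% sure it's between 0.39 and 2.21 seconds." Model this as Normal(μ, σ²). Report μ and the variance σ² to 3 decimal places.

μ = 1.300, σ² = 0.216

A symmetric 95% interval runs μ ± z·σ with z = 1.96.
Half-width = 0.91, so σ = 0.91/1.96 = 0.4643 and σ² = 0.216.
μ is the stated best guess, 1.300.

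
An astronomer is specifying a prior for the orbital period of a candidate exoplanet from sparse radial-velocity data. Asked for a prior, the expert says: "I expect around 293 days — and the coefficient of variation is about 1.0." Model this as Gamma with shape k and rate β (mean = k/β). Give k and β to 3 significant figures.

For Gamma(k, rate β): mean = k/β, variance = k/β², so CV = 1/√k.
CV = 1.0, hence k = 1/CV² = 1.
Then β = k/mean = 1/293 = 0.00341.

k ≈ 1, β ≈ 0.00341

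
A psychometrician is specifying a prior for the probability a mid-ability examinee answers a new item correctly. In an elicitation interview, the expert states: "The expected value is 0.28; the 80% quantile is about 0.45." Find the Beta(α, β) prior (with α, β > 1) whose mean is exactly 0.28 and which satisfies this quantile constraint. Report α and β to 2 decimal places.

With mean 0.28 fixed, write α = 0.28s, β = 0.72s where s = α+β.
Need P(θ < 0.45) = 0.8 under Beta(0.28s, 0.72s). Normal approximation: (q−m)/√(m(1−m)/s) ≈ z_{0.8} = 0.842, so s ≈ 0.28·0.72·(0.842)²/(0.45−0.28)² = 4.9.
At s = 4.9: P(θ<0.45) ≈ 0.812. Adjusting to match 0.8 gives s ≈ 4.30.
So α = 0.28·4.30 ≈ 1.21, β = 0.72·4.30 ≈ 3.10.

α ≈ 1.21, β ≈ 3.10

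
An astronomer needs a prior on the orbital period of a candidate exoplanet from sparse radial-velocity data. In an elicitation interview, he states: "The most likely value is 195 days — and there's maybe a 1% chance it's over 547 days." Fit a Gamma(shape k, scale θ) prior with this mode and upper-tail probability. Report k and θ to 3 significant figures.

Gamma(k,θ) with k>1 has mode (k−1)θ, so θ = 195/(k−1).
Need P(X < 547) = 0.99 with θ tied to k this way. Start at k = 2, θ = 195: P(X<547) ≈ 0.770.
Too low — raise k to concentrate. Iterating converges to k ≈ 5.3.
Then θ = 195/(5.3−1) ≈ 45.4.

k ≈ 5.3, θ ≈ 45.4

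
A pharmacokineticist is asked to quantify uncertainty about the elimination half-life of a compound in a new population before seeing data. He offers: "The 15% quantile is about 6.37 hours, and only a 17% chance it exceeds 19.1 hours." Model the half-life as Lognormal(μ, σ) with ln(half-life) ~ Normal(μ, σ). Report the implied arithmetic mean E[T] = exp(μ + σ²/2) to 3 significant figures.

If T ~ Lognormal(μ,σ) then ln T ~ Normal(μ,σ), so the p-quantile of ln T is μ + z_p·σ.
ln(6.37) = 1.852 and ln(19.1) = 2.95; z_{0.15} = -1.036, z_{0.83} = 0.9542.
σ = (2.95 − 1.852)/(0.9542 − (-1.036)) = 0.552.
μ = 1.852 − (-1.036)·0.552 = 2.423.
E[T] = exp(μ + σ²/2) = exp(2.423 + 0.1522) = 13.1 hours.

E[T] ≈ 13.1 hours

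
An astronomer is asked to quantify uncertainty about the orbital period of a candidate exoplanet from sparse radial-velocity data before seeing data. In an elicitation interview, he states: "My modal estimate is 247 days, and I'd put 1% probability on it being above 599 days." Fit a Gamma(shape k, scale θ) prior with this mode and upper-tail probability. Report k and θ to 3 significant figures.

Gamma(k,θ) with k>1 has mode (k−1)θ, so θ = 247/(k−1).
Need P(X < 599) = 0.99 with θ tied to k this way. Start at k = 2, θ = 247: P(X<599) ≈ 0.697.
Too low — raise k to concentrate. Iterating converges to k ≈ 7.02.
Then θ = 247/(7.02−1) ≈ 41.

k ≈ 7.02, θ ≈ 41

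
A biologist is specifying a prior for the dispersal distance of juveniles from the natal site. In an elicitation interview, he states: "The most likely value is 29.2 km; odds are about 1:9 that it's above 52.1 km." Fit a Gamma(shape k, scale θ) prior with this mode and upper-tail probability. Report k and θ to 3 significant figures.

Gamma(k,θ) with k>1 has mode (k−1)θ, so θ = 29.2/(k−1).
Need P(X < 52.1) = 0.9 with θ tied to k this way. Start at k = 2, θ = 29.2: P(X<52.1) ≈ 0.532.
Too low — raise k to concentrate. Iterating converges to k ≈ 6.68.
Then θ = 29.2/(6.68−1) ≈ 5.15.

k ≈ 6.68, θ ≈ 5.15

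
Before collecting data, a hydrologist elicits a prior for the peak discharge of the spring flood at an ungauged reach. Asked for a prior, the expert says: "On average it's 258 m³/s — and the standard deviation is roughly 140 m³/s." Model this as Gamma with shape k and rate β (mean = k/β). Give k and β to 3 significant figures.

For Gamma(k, rate β): mean = k/β, variance = k/β², so CV = 1/√k.
CV = SD/mean = 140/258 = 0.5426, hence k = 1/CV² = 3.4.
Then β = k/mean = 3.4/258 = 0.0132.

k ≈ 3.4, β ≈ 0.0132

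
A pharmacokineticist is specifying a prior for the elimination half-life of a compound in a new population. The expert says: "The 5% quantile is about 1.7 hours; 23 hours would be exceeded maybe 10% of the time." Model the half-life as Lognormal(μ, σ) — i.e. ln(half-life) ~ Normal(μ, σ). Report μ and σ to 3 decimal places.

μ ≈ 1.995, σ ≈ 0.890

If T ~ Lognormal(μ,σ) then ln T ~ Normal(μ,σ), so the p-quantile of ln T is μ + z_p·σ.
ln(1.7) = 0.5306 and ln(23) = 3.135; z_{0.05} = -1.645, z_{0.9} = 1.282.
σ = (3.135 − 0.5306)/(1.282 − (-1.645)) = 0.890.
μ = 0.5306 − (-1.645)·0.890 = 1.995.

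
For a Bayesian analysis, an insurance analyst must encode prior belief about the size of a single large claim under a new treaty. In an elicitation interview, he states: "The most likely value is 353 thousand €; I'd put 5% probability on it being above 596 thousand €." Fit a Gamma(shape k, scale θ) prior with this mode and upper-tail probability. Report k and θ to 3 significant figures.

Gamma(k,θ) with k>1 has mode (k−1)θ, so θ = 353/(k−1).
Need P(X < 596) = 0.95 with θ tied to k this way. Start at k = 2, θ = 353: P(X<596) ≈ 0.503.
Too low — raise k to concentrate. Iterating converges to k ≈ 11.2.
Then θ = 353/(11.2−1) ≈ 34.7.

k ≈ 11.2, θ ≈ 34.7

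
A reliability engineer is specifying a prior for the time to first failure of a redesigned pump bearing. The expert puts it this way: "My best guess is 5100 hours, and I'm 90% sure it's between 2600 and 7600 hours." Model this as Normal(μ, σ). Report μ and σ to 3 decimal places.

A symmetric 90% interval runs μ ± z·σ with z = 1.645.
Half-width = 2500, so σ = 2500/1.645 = 1519.892.
μ is the stated best guess, 5100.000.

μ = 5100.000, σ = 1519.892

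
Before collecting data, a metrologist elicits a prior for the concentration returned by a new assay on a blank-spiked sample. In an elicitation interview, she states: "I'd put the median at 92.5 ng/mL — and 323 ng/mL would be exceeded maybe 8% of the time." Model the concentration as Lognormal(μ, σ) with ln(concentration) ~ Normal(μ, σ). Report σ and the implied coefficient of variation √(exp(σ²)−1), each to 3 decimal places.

σ ≈ 0.890, CV ≈ 1.099

If T ~ Lognormal(μ,σ) then ln T ~ Normal(μ,σ), so the p-quantile of ln T is μ + z_p·σ.
ln(92.5) = 4.527 and ln(323) = 5.778; z_{0.5} = 0, z_{0.92} = 1.405.
σ = (5.778 − 4.527)/(1.405 − (0)) = 0.890.
μ = 4.527 − (0)·0.890 = 4.527.
CV = √(exp(σ²)−1) = √(exp(0.7920)−1) = 1.099.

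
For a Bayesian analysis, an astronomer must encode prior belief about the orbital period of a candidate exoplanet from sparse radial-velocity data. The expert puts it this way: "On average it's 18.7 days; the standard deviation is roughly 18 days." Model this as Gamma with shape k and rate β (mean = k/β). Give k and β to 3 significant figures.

For Gamma(k, rate β): mean = k/β, variance = k/β², so CV = 1/√k.
CV = SD/mean = 18/18.7 = 0.9626, hence k = 1/CV² = 1.08.
Then β = k/mean = 1.08/18.7 = 0.0577.

k ≈ 1.08, β ≈ 0.0577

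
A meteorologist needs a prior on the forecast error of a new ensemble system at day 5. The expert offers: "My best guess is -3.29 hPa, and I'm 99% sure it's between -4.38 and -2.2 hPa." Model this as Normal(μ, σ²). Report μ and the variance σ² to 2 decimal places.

μ = -3.29, σ² = 0.18

A symmetric 99% interval runs μ ± z·σ with z = 2.576.
Half-width = 1.09, so σ = 1.09/2.576 = 0.423 and σ² = 0.18.
μ is the stated best guess, -3.29.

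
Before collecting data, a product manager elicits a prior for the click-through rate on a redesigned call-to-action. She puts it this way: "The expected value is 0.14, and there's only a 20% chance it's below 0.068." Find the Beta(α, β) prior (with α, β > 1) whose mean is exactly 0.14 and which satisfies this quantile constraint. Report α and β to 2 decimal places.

α ≈ 2.34, β ≈ 14.38

With mean 0.14 fixed, write α = 0.14s, β = 0.86s where s = α+β.
Need P(θ < 0.068) = 0.2 under Beta(0.14s, 0.86s). Normal approximation: (q−m)/√(m(1−m)/s) ≈ z_{0.2} = -0.842, so s ≈ 0.14·0.86·(-0.842)²/(0.068−0.14)² = 16.5.
At s = 16.5: P(θ<0.068) ≈ 0.203. Adjusting to match 0.2 gives s ≈ 16.72.
So α = 0.14·16.72 ≈ 2.34, β = 0.86·16.72 ≈ 14.38.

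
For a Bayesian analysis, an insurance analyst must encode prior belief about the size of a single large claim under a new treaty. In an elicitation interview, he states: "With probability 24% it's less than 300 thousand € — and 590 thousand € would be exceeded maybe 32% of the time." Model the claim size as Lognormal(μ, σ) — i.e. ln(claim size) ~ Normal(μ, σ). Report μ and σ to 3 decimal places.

μ ≈ 6.111, σ ≈ 0.576

If T ~ Lognormal(μ,σ) then ln T ~ Normal(μ,σ), so the p-quantile of ln T is μ + z_p·σ.
ln(300) = 5.704 and ln(590) = 6.38; z_{0.24} = -0.7063, z_{0.68} = 0.4677.
σ = (6.38 − 5.704)/(0.4677 − (-0.7063)) = 0.576.
μ = 5.704 − (-0.7063)·0.576 = 6.111.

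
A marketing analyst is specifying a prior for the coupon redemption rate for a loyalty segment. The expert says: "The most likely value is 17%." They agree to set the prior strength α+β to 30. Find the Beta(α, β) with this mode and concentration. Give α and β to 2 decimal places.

For α,β > 1 the Beta mode is (α−1)/(α+β−2). With α+β = 30, the mode is (α−1)/28.
Set (α−1)/28 = 0.17 → α = 1 + 0.17·28 = 5.76.
β = 30 − α = 24.24.

α = 5.76, β = 24.24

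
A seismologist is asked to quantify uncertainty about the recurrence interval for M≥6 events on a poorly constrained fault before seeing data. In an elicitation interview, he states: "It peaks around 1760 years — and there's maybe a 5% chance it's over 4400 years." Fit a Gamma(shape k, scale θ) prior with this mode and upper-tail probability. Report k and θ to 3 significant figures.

Gamma(k,θ) with k>1 has mode (k−1)θ, so θ = 1760/(k−1).
Need P(X < 4400) = 0.95 with θ tied to k this way. Start at k = 2, θ = 1760: P(X<4400) ≈ 0.713.
Too low — raise k to concentrate. Iterating converges to k ≈ 4.23.
Then θ = 1760/(4.23−1) ≈ 544.

k ≈ 4.23, θ ≈ 544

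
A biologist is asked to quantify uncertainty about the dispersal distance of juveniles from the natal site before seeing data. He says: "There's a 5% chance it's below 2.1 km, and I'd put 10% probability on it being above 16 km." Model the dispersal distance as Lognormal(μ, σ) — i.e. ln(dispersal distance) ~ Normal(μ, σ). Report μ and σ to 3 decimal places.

μ ≈ 1.883, σ ≈ 0.694

If T ~ Lognormal(μ,σ) then ln T ~ Normal(μ,σ), so the p-quantile of ln T is μ + z_p·σ.
ln(2.1) = 0.7419 and ln(16) = 2.773; z_{0.05} = -1.645, z_{0.9} = 1.282.
σ = (2.773 − 0.7419)/(1.282 − (-1.645)) = 0.694.
μ = 0.7419 − (-1.645)·0.694 = 1.883.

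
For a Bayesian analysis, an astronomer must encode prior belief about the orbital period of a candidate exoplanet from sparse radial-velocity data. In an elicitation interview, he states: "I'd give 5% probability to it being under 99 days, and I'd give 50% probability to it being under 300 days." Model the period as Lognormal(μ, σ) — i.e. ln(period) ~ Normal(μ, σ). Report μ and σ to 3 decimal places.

μ ≈ 5.704, σ ≈ 0.674

If T ~ Lognormal(μ,σ) then ln T ~ Normal(μ,σ), so the p-quantile of ln T is μ + z_p·σ.
ln(99) = 4.595 and ln(300) = 5.704; z_{0.05} = -1.645, z_{0.5} = 0.
σ = (5.704 − 4.595)/(0 − (-1.645)) = 0.674.
μ = 4.595 − (-1.645)·0.674 = 5.704.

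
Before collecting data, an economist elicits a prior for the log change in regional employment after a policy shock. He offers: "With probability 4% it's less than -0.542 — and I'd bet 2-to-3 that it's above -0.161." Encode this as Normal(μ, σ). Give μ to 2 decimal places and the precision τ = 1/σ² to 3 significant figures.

For Normal(μ,σ), the p-quantile is μ + z_p·σ. Here z_{0.04} = -1.751, z_{0.6} = 0.2533.
So -0.542 = μ − 1.751σ and -0.161 = μ + 0.2533σ.
Subtracting: σ = (-0.161 − -0.542)/(0.2533 − (-1.751)) = 0.19.
Then μ = -0.542 − (-1.751)·0.19 = -0.21.
Precision τ = 1/σ² = 1/0.1901² = 27.7.

μ = -0.21, τ = 27.7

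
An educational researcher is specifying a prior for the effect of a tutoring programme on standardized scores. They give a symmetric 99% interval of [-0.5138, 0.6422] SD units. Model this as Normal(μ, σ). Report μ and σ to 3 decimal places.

μ = 0.064, σ = 0.224

A symmetric 99% interval runs μ ± z·σ with z = 2.576.
Half-width = 0.578, so σ = 0.578/2.576 = 0.224.
μ is the interval midpoint, 0.064.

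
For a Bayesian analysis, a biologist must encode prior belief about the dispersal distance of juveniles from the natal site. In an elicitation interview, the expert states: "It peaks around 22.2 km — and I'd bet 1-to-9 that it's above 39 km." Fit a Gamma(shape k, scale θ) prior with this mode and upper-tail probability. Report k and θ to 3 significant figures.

Gamma(k,θ) with k>1 has mode (k−1)θ, so θ = 22.2/(k−1).
Need P(X < 39) = 0.9 with θ tied to k this way. Start at k = 2, θ = 22.2: P(X<39) ≈ 0.524.
Too low — raise k to concentrate. Iterating converges to k ≈ 6.98.
Then θ = 22.2/(6.98−1) ≈ 3.71.

k ≈ 6.98, θ ≈ 3.71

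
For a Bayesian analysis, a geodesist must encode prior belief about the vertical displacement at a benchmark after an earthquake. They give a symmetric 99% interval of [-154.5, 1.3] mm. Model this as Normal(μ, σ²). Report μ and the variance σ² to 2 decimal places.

A symmetric 99% interval runs μ ± z·σ with z = 2.576.
Half-width = 77.9, so σ = 77.9/2.576 = 30.243 and σ² = 914.62.
μ is the interval midpoint, -76.60.

μ = -76.60, σ² = 914.62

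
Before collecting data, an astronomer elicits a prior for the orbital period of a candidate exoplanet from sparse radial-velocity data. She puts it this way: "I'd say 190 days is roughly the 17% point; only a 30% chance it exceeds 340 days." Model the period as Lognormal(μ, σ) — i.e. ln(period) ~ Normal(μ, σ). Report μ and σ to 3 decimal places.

μ ≈ 5.623, σ ≈ 0.394

If T ~ Lognormal(μ,σ) then ln T ~ Normal(μ,σ), so the p-quantile of ln T is μ + z_p·σ.
ln(190) = 5.247 and ln(340) = 5.829; z_{0.17} = -0.9542, z_{0.7} = 0.5244.
σ = (5.829 − 5.247)/(0.5244 − (-0.9542)) = 0.394.
μ = 5.247 − (-0.9542)·0.394 = 5.623.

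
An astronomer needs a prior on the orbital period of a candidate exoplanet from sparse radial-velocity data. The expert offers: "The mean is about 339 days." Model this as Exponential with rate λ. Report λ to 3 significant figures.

Exponential mean = 1/λ, so λ = 1/339.0 = 0.00295.

λ ≈ 0.00295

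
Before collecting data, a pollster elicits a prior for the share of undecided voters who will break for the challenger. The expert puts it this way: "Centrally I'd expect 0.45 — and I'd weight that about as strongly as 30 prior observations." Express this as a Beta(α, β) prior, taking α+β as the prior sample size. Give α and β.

Under the effective-sample-size interpretation, Beta(α, β) has prior mean α/(α+β) and prior sample size α+β.
So α+β = 30 and α/(α+β) = 0.45, giving α = 0.45·30 = 13.5 and β = 30 − 13.5 = 16.5.

α = 13.5, β = 16.5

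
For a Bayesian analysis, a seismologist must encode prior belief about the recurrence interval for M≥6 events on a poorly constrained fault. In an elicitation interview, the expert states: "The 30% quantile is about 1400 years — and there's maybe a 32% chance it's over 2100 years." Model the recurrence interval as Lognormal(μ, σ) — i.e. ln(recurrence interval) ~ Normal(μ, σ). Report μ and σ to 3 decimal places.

If T ~ Lognormal(μ,σ) then ln T ~ Normal(μ,σ), so the p-quantile of ln T is μ + z_p·σ.
ln(1400) = 7.244 and ln(2100) = 7.65; z_{0.3} = -0.5244, z_{0.68} = 0.4677.
σ = (7.65 − 7.244)/(0.4677 − (-0.5244)) = 0.409.
μ = 7.244 − (-0.5244)·0.409 = 7.459.

μ ≈ 7.459, σ ≈ 0.409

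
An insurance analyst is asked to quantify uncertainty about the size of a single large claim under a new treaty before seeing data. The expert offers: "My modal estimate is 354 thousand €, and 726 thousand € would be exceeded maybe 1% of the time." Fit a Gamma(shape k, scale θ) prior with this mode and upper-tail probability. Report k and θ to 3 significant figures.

Gamma(k,θ) with k>1 has mode (k−1)θ, so θ = 354/(k−1).
Need P(X < 726) = 0.99 with θ tied to k this way. Start at k = 2, θ = 354: P(X<726) ≈ 0.608.
Too low — raise k to concentrate. Iterating converges to k ≈ 10.5.
Then θ = 354/(10.5−1) ≈ 37.4.

k ≈ 10.5, θ ≈ 37.4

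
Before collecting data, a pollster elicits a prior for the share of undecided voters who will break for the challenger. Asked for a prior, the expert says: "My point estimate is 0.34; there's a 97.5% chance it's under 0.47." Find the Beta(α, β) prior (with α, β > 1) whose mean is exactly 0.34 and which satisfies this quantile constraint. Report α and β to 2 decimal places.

With mean 0.34 fixed, write α = 0.34s, β = 0.66s where s = α+β.
Need P(θ < 0.47) = 0.975 under Beta(0.34s, 0.66s). Normal approximation: (q−m)/√(m(1−m)/s) ≈ z_{0.975} = 1.96, so s ≈ 0.34·0.66·(1.96)²/(0.47−0.34)² = 51.0.
At s = 51.0: P(θ<0.47) ≈ 0.971. Adjusting to match 0.975 gives s ≈ 54.17.
So α = 0.34·54.17 ≈ 18.42, β = 0.66·54.17 ≈ 35.75.

α ≈ 18.42, β ≈ 35.75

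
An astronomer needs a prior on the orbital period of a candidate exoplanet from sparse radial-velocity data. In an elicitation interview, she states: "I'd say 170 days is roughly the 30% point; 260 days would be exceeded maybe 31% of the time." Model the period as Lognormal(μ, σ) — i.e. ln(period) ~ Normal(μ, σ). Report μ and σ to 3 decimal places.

μ ≈ 5.354, σ ≈ 0.416

If T ~ Lognormal(μ,σ) then ln T ~ Normal(μ,σ), so the p-quantile of ln T is μ + z_p·σ.
ln(170) = 5.136 and ln(260) = 5.561; z_{0.3} = -0.5244, z_{0.69} = 0.4959.
σ = (5.561 − 5.136)/(0.4959 − (-0.5244)) = 0.416.
μ = 5.136 − (-0.5244)·0.416 = 5.354.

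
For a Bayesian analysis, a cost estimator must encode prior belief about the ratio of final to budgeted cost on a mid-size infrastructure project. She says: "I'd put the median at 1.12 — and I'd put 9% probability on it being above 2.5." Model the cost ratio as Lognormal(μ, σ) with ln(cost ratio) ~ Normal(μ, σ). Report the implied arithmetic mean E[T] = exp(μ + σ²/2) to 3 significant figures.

E[T] ≈ 1.34

If T ~ Lognormal(μ,σ) then ln T ~ Normal(μ,σ), so the p-quantile of ln T is μ + z_p·σ.
ln(1.12) = 0.1133 and ln(2.5) = 0.9163; z_{0.5} = 0, z_{0.91} = 1.341.
σ = (0.9163 − 0.1133)/(1.341 − (0)) = 0.599.
μ = 0.1133 − (0)·0.599 = 0.113.
E[T] = exp(μ + σ²/2) = exp(0.113 + 0.1793) = 1.34.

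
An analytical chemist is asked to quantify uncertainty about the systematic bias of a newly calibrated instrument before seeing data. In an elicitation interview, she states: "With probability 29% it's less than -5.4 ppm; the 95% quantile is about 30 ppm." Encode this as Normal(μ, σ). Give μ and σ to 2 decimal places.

μ = 3.51, σ = 16.10

The p-quantile of Normal(μ,σ) is μ + z_p·σ, with z_{0.29} = -0.5534 and z_{0.95} = 1.645.
Eliminate σ: μ = (z₂·x₁ − z₁·x₂)/(z₂ − z₁) = (1.645·-5.4 − (-0.5534)·30)/2.198 = 3.51.
Then σ = (x₂ − x₁)/(z₂ − z₁) = (30 − -5.4)/2.198 = 16.10.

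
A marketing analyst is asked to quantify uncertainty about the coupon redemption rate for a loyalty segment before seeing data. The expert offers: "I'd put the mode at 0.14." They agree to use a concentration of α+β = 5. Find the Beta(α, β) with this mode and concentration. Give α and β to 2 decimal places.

α = 1.42, β = 3.58

For α,β > 1 the Beta mode is (α−1)/(α+β−2). With α+β = 5, the mode is (α−1)/3.
Set (α−1)/3 = 0.14 → α = 1 + 0.14·3 = 1.42.
β = 5 − α = 3.58.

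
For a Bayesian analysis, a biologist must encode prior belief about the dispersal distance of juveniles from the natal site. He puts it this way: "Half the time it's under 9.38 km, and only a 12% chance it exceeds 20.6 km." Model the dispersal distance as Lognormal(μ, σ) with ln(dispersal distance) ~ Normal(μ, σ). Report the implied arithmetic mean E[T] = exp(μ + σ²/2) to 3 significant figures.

E[T] ≈ 11.7 km

If T ~ Lognormal(μ,σ) then ln T ~ Normal(μ,σ), so the p-quantile of ln T is μ + z_p·σ.
ln(9.38) = 2.239 and ln(20.6) = 3.025; z_{0.5} = 0, z_{0.88} = 1.175.
σ = (3.025 − 2.239)/(1.175 − (0)) = 0.670.
μ = 2.239 − (0)·0.670 = 2.239.
E[T] = exp(μ + σ²/2) = exp(2.239 + 0.2241) = 11.7 km.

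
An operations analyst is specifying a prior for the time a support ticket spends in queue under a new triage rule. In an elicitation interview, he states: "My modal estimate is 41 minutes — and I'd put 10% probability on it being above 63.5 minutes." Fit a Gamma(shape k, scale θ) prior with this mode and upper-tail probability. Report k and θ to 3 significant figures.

k ≈ 10.8, θ ≈ 4.2

Gamma(k,θ) with k>1 has mode (k−1)θ, so θ = 41/(k−1).
Need P(X < 63.5) = 0.9 with θ tied to k this way. Start at k = 2, θ = 41: P(X<63.5) ≈ 0.458.
Too low — raise k to concentrate. Iterating converges to k ≈ 10.8.
Then θ = 41/(10.8−1) ≈ 4.2.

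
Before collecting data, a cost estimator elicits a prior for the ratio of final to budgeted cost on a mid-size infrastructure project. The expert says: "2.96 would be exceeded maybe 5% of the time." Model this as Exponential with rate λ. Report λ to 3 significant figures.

P(T > 2.96) = e^(−λ·2.96) = 0.05, so λ = −ln(0.05)/2.96 = 1.01.

λ ≈ 1.01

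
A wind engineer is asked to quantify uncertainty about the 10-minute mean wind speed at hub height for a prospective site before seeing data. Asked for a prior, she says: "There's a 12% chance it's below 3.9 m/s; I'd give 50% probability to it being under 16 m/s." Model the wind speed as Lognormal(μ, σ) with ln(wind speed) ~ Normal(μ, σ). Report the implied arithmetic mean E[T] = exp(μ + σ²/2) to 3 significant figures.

If T ~ Lognormal(μ,σ) then ln T ~ Normal(μ,σ), so the p-quantile of ln T is μ + z_p·σ.
ln(3.9) = 1.361 and ln(16) = 2.773; z_{0.12} = -1.175, z_{0.5} = 0.
σ = (2.773 − 1.361)/(0 − (-1.175)) = 1.201.
μ = 1.361 − (-1.175)·1.201 = 2.773.
E[T] = exp(μ + σ²/2) = exp(2.773 + 0.7217) = 32.9 m/s.

E[T] ≈ 32.9 m/s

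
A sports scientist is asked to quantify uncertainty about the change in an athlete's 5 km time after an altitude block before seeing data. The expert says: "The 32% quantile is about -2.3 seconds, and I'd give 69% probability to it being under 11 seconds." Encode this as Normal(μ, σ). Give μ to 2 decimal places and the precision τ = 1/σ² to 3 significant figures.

μ = 4.16, τ = 0.00525

For Normal(μ,σ), the p-quantile is μ + z_p·σ. Here z_{0.32} = -0.4677, z_{0.69} = 0.4959.
So -2.3 = μ − 0.4677σ and 11 = μ + 0.4959σ.
Subtracting: σ = (11 − -2.3)/(0.4959 − (-0.4677)) = 13.80.
Then μ = -2.3 − (-0.4677)·13.80 = 4.16.
Precision τ = 1/σ² = 1/13.8² = 0.00525.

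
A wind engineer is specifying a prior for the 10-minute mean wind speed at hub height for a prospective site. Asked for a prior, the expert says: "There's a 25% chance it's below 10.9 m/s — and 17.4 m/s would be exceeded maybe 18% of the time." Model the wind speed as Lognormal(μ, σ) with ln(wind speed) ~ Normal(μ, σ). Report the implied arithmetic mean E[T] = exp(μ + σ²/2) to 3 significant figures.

If T ~ Lognormal(μ,σ) then ln T ~ Normal(μ,σ), so the p-quantile of ln T is μ + z_p·σ.
ln(10.9) = 2.389 and ln(17.4) = 2.856; z_{0.25} = -0.6745, z_{0.82} = 0.9154.
σ = (2.856 − 2.389)/(0.9154 − (-0.6745)) = 0.294.
μ = 2.389 − (-0.6745)·0.294 = 2.587.
E[T] = exp(μ + σ²/2) = exp(2.587 + 0.0433) = 13.9 m/s.

E[T] ≈ 13.9 m/s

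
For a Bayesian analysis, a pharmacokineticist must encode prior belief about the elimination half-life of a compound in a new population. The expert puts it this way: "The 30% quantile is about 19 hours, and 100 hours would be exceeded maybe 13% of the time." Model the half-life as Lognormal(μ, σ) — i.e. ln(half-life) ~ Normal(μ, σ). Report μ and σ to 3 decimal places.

If T ~ Lognormal(μ,σ) then ln T ~ Normal(μ,σ), so the p-quantile of ln T is μ + z_p·σ.
ln(19) = 2.944 and ln(100) = 4.605; z_{0.3} = -0.5244, z_{0.87} = 1.126.
σ = (4.605 − 2.944)/(1.126 − (-0.5244)) = 1.006.
μ = 2.944 − (-0.5244)·1.006 = 3.472.

μ ≈ 3.472, σ ≈ 1.006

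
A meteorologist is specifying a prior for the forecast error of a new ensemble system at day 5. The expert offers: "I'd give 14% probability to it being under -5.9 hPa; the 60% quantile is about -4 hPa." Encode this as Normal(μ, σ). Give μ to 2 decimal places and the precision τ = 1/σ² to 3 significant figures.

For Normal(μ,σ), the p-quantile is μ + z_p·σ. Here z_{0.14} = -1.08, z_{0.6} = 0.2533.
So -5.9 = μ − 1.08σ and -4 = μ + 0.2533σ.
Subtracting: σ = (-4 − -5.9)/(0.2533 − (-1.08)) = 1.42.
Then μ = -5.9 − (-1.08)·1.42 = -4.36.
Precision τ = 1/σ² = 1/1.425² = 0.493.

μ = -4.36, τ = 0.493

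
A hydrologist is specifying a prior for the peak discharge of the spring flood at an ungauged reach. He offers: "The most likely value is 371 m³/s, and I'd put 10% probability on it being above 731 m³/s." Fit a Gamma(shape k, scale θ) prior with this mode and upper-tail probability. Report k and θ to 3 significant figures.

Gamma(k,θ) with k>1 has mode (k−1)θ, so θ = 371/(k−1).
Need P(X < 731) = 0.9 with θ tied to k this way. Start at k = 2, θ = 371: P(X<731) ≈ 0.586.
Too low — raise k to concentrate. Iterating converges to k ≈ 5.17.
Then θ = 371/(5.17−1) ≈ 89.1.

k ≈ 5.17, θ ≈ 89.1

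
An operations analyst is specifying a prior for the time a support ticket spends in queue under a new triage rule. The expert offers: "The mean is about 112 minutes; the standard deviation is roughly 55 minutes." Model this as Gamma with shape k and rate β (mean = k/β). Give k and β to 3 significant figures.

For Gamma(k, rate β): mean = k/β, variance = k/β², so CV = 1/√k.
CV = SD/mean = 55/112 = 0.4911, hence k = 1/CV² = 4.15.
Then β = k/mean = 4.15/112 = 0.037.

k ≈ 4.15, β ≈ 0.037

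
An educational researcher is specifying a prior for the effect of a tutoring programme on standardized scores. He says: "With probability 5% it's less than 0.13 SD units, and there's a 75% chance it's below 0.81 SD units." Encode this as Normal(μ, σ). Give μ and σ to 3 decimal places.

For Normal(μ,σ), the p-quantile is μ + z_p·σ. Here z_{0.05} = -1.645, z_{0.75} = 0.6745.
So 0.13 = μ − 1.645σ and 0.81 = μ + 0.6745σ.
Subtracting: σ = (0.81 − 0.13)/(0.6745 − (-1.645)) = 0.293.
Then μ = 0.13 − (-1.645)·0.293 = 0.612.

μ = 0.612, σ = 0.293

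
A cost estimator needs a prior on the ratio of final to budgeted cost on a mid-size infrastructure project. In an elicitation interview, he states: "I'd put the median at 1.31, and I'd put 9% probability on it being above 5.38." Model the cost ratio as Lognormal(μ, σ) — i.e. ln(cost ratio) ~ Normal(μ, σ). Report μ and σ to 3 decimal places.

If T ~ Lognormal(μ,σ) then ln T ~ Normal(μ,σ), so the p-quantile of ln T is μ + z_p·σ.
ln(1.31) = 0.27 and ln(5.38) = 1.683; z_{0.5} = 0, z_{0.91} = 1.341.
σ = (1.683 − 0.27)/(1.341 − (0)) = 1.054.
μ = 0.27 − (0)·1.054 = 0.270.

μ ≈ 0.270, σ ≈ 1.054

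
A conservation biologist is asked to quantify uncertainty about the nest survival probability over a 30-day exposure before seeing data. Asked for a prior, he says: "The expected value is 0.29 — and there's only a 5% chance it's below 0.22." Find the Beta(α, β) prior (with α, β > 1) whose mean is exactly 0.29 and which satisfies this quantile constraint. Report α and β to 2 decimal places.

With mean 0.29 fixed, write α = 0.29s, β = 0.71s where s = α+β.
Need P(θ < 0.22) = 0.05 under Beta(0.29s, 0.71s). Normal approximation: (q−m)/√(m(1−m)/s) ≈ z_{0.05} = -1.64, so s ≈ 0.29·0.71·(-1.64)²/(0.22−0.29)² = 113.7.
At s = 113.7: P(θ<0.22) ≈ 0.044. Adjusting to match 0.05 gives s ≈ 105.59.
So α = 0.29·105.59 ≈ 30.62, β = 0.71·105.59 ≈ 74.97.

α ≈ 30.62, β ≈ 74.97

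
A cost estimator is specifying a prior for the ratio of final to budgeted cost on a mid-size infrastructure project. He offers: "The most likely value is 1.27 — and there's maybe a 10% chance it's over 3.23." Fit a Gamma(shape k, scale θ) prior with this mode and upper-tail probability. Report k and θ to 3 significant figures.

k ≈ 3.2, θ ≈ 0.577

Gamma(k,θ) with k>1 has mode (k−1)θ, so θ = 1.27/(k−1).
Need P(X < 3.23) = 0.9 with θ tied to k this way. Start at k = 2, θ = 1.27: P(X<3.23) ≈ 0.721.
Too low — raise k to concentrate. Iterating converges to k ≈ 3.2.
Then θ = 1.27/(3.2−1) ≈ 0.577.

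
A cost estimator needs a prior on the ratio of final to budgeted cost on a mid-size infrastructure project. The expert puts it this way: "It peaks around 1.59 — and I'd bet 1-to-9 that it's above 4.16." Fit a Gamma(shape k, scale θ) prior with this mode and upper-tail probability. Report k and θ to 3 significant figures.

Gamma(k,θ) with k>1 has mode (k−1)θ, so θ = 1.59/(k−1).
Need P(X < 4.16) = 0.9 with θ tied to k this way. Start at k = 2, θ = 1.59: P(X<4.16) ≈ 0.736.
Too low — raise k to concentrate. Iterating converges to k ≈ 3.07.
Then θ = 1.59/(3.07−1) ≈ 0.767.

k ≈ 3.07, θ ≈ 0.767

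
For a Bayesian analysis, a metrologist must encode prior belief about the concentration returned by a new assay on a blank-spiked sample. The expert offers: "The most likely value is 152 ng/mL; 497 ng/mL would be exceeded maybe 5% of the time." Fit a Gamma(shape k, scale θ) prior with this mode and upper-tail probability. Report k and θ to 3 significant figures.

k ≈ 2.86, θ ≈ 81.6

Gamma(k,θ) with k>1 has mode (k−1)θ, so θ = 152/(k−1).
Need P(X < 497) = 0.95 with θ tied to k this way. Start at k = 2, θ = 152: P(X<497) ≈ 0.838.
Too low — raise k to concentrate. Iterating converges to k ≈ 2.86.
Then θ = 152/(2.86−1) ≈ 81.6.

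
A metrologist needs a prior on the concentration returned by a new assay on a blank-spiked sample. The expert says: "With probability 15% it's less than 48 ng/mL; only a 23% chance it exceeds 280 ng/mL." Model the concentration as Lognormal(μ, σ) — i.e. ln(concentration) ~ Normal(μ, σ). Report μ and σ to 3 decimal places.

If T ~ Lognormal(μ,σ) then ln T ~ Normal(μ,σ), so the p-quantile of ln T is μ + z_p·σ.
ln(48) = 3.871 and ln(280) = 5.635; z_{0.15} = -1.036, z_{0.77} = 0.7388.
σ = (5.635 − 3.871)/(0.7388 − (-1.036)) = 0.993.
μ = 3.871 − (-1.036)·0.993 = 4.901.

μ ≈ 4.901, σ ≈ 0.993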